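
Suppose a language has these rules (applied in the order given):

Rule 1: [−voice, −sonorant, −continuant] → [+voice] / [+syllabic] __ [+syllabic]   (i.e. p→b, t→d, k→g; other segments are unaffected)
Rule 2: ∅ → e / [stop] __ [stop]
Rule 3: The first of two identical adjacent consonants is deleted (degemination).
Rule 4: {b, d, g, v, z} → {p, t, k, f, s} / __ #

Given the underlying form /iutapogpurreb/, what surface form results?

Rule 1 (intervocalic voicing): /t/ is a voiceless stop between vowels /u/ and /a/, so it voices to [d]. /p/ is a voiceless stop between vowels /a/ and /o/, so it voices to [b]. /iutapogpurreb/ → iudabogpurreb.
Rule 2 (stop-cluster e-epenthesis): /g/ and /p/ form a stop–stop cluster, so [e] is inserted between them. /iudabogpurreb/ → iudabogepurreb.
Rule 3 (degemination): /rr/ is a geminate; the first /r/ deletes. /iudabogepurreb/ → iudabogepureb.
Rule 4 (final devoicing): /b/ is a voiced obstruent in word-final position, so it devoices to [p]. /iudabogepureb/ → iudabogepurep.

iudabogepurep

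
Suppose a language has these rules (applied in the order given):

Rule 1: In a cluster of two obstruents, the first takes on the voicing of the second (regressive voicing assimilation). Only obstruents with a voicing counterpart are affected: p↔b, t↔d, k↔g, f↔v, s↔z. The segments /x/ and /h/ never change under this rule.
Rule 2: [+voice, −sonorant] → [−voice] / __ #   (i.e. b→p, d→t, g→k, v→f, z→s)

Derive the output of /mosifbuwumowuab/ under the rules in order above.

Rule 1 (regressive voicing assimilation): /f/ precedes the voiced obstruent /b/, so it voices to [v] by assimilation. /mosifbuwumowuab/ → mosivbuwumowuab.
Rule 2 (final devoicing): /b/ is a voiced obstruent in word-final position, so it devoices to [p]. /mosivbuwumowuab/ → mosivbuwumowuap.

mosivbuwumowuap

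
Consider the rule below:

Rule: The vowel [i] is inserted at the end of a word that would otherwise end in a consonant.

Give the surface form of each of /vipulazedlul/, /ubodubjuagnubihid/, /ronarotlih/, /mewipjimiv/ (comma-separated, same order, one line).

vipulazedluli, ubodubjuagnubihidi, ronarotlihi, mewipjimivi

/vipulazedlul/: the form ends in the consonant /l/, so [i] is inserted word-finally. → [vipulazedluli].
/ubodubjuagnubihid/: the form ends in the consonant /d/, so [i] is inserted word-finally. → [ubodubjuagnubihidi].
/ronarotlih/: the form ends in the consonant /h/, so [i] is inserted word-finally. → [ronarotlihi].
/mewipjimiv/: the form ends in the consonant /v/, so [i] is inserted word-finally. → [mewipjimivi].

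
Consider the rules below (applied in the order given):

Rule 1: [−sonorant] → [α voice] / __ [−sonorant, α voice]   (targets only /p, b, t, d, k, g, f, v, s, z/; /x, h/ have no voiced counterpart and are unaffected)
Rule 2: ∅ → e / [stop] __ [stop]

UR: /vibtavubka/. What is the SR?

vipetavupeka

Rule 1 (regressive voicing assimilation): /b/ precedes the voiceless obstruent /t/, so it devoices to [p] by assimilation. /b/ precedes the voiceless obstruent /k/, so it devoices to [p] by assimilation. /vibtavubka/ → viptavupka.
Rule 2 (stop-cluster e-epenthesis): /p/ and /t/ form a stop–stop cluster, so [e] is inserted between them. /p/ and /k/ form a stop–stop cluster, so [e] is inserted between them. /viptavupka/ → vipetavupeka.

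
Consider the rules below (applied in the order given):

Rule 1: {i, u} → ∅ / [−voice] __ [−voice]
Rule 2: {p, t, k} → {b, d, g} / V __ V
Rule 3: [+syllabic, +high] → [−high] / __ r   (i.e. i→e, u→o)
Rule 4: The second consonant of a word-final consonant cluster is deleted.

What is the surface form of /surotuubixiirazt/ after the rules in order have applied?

Rule 1 (high vowel syncope): no segment meets the environment; /surotuubixiirazt/ is unchanged.
Rule 2 (intervocalic voicing): /t/ is a voiceless stop between vowels /o/ and /u/, so it voices to [d]. /surotuubixiirazt/ → suroduubixiirazt.
Rule 3 (pre-rhotic lowering): /u/ is a high vowel immediately before /r/, so it lowers to [o]. /i/ is a high vowel immediately before /r/, so it lowers to [e]. /suroduubixiirazt/ → soroduubixierazt.
Rule 4 (final cluster simplification): /t/ is the second consonant of a word-final cluster /zt/, so it deletes. /soroduubixierazt/ → soroduubixieraz.

soroduubixieraz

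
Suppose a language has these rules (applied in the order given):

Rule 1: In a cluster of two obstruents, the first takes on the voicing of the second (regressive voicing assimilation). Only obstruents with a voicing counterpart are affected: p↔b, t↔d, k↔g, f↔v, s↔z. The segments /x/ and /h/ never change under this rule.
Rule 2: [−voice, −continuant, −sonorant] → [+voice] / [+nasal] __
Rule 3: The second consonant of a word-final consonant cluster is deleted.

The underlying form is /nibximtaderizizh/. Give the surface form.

Rule 1 (regressive voicing assimilation): /b/ precedes the voiceless obstruent /x/, so it devoices to [p] by assimilation. /z/ precedes the voiceless obstruent /h/, so it devoices to [s] by assimilation. /nibximtaderizizh/ → nipximtaderizish.
Rule 2 (post-nasal voicing): /t/ is a voiceless stop immediately after the nasal /m/, so it voices to [d]. /nipximtaderizish/ → nipximdaderizish.
Rule 3 (final cluster simplification): /h/ is the second consonant of a word-final cluster /sh/, so it deletes. /nipximdaderizish/ → nipximdaderizis.

nipximdaderizis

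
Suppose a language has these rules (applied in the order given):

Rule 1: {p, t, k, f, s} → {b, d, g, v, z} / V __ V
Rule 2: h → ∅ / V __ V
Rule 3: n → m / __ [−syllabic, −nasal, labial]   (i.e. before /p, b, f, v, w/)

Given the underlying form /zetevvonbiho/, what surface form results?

zedevvombio

Rule 1 (intervocalic voicing): /t/ is a voiceless obstruent between vowels /e/ and /e/, so it voices to [d]. /zetevvonbiho/ → zedevvonbiho.
Rule 2 (intervocalic h-deletion): /h/ occurs between vowels /i/ and /o/, so it deletes. /zedevvonbiho/ → zedevvonbio.
Rule 3 (nasal place assimilation): /n/ precedes the labial consonant /b/, so it assimilates in place to [m]. /zedevvonbio/ → zedevvombio.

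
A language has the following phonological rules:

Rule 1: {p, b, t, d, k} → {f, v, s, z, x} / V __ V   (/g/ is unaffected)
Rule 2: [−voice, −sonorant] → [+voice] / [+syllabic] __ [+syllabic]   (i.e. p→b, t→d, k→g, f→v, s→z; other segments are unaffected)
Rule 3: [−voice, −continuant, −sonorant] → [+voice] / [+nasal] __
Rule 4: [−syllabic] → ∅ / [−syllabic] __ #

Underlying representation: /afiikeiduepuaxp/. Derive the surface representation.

Rule 1 (intervocalic spirantization): /k/ is a stop between vowels /i/ and /e/, so it spirantizes to the fricative [x]. /d/ is a stop between vowels /i/ and /u/, so it spirantizes to the fricative [z]. /p/ is a stop between vowels /e/ and /u/, so it spirantizes to the fricative [f]. /afiikeiduepuaxp/ → afiixeizuefuaxp.
Rule 2 (intervocalic voicing): /f/ is a voiceless obstruent between vowels /a/ and /i/, so it voices to [v]. /f/ is a voiceless obstruent between vowels /e/ and /u/, so it voices to [v]. /afiixeizuefuaxp/ → aviixeizuevuaxp.
Rule 3 (post-nasal voicing): no segment meets the environment; /aviixeizuevuaxp/ is unchanged.
Rule 4 (final cluster simplification): /p/ is the second consonant of a word-final cluster /xp/, so it deletes. /aviixeizuevuaxp/ → aviixeizuevuax.

aviixeizuevuax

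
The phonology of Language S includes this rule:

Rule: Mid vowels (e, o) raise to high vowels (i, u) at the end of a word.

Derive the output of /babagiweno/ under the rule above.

Scanning /babagiweno/: /e/ at position 8 is not in the conditioning environment; /o/ is a mid vowel in word-final position, so it raises to [u].
Result: [babagiwenu].

babagiwenu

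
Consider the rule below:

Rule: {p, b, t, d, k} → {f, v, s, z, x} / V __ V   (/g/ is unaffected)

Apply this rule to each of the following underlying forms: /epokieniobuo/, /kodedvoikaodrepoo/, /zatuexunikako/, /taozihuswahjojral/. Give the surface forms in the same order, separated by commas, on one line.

efoxieniovuo, kozedvoixaodrefoo, zasuexunixaxo, taozihuswahjojral

/epokieniobuo/: /p/ is a stop between vowels /e/ and /o/, so it spirantizes to the fricative [f]. /k/ is a stop between vowels /o/ and /i/, so it spirantizes to the fricative [x]. /b/ is a stop between vowels /o/ and /u/, so it spirantizes to the fricative [v]. → [efoxieniovuo].
/kodedvoikaodrepoo/: /d/ is a stop between vowels /o/ and /e/, so it spirantizes to the fricative [z]. /k/ is a stop between vowels /i/ and /a/, so it spirantizes to the fricative [x]. /p/ is a stop between vowels /e/ and /o/, so it spirantizes to the fricative [f]. → [kozedvoixaodrefoo].
/zatuexunikako/: /t/ is a stop between vowels /a/ and /u/, so it spirantizes to the fricative [s]. /k/ is a stop between vowels /i/ and /a/, so it spirantizes to the fricative [x]. /k/ is a stop between vowels /a/ and /o/, so it spirantizes to the fricative [x]. → [zasuexunixaxo].
/taozihuswahjojral/: the rule's environment is not met; surfaces unchanged as [taozihuswahjojral].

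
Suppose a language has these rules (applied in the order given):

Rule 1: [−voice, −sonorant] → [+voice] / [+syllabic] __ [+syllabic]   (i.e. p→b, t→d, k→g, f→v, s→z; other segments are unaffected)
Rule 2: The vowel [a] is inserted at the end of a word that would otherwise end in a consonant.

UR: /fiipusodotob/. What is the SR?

fiibuzododoba

Rule 1 (intervocalic voicing): /p/ is a voiceless obstruent between vowels /i/ and /u/, so it voices to [b]. /s/ is a voiceless obstruent between vowels /u/ and /o/, so it voices to [z]. /t/ is a voiceless obstruent between vowels /o/ and /o/, so it voices to [d]. /fiipusodotob/ → fiibuzododob.
Rule 2 (final a-epenthesis): the form ends in the consonant /b/, so [a] is inserted word-finally. /fiibuzododob/ → fiibuzododoba.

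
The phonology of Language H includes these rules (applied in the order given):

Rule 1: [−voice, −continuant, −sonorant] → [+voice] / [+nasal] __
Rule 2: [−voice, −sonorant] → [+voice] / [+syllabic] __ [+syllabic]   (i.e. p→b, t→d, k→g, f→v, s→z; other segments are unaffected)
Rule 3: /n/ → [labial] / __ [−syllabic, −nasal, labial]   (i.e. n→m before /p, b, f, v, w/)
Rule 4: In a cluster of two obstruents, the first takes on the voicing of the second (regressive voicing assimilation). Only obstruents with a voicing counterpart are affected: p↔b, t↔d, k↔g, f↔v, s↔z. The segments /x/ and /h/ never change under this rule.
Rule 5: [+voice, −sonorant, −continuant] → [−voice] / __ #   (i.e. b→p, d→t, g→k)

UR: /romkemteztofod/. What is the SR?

romgemdestovot

Rule 1 (post-nasal voicing): /k/ is a voiceless stop immediately after the nasal /m/, so it voices to [g]. /t/ is a voiceless stop immediately after the nasal /m/, so it voices to [d]. /romkemteztofod/ → romgemdeztofod.
Rule 2 (intervocalic voicing): /f/ is a voiceless obstruent between vowels /o/ and /o/, so it voices to [v]. /romgemdeztofod/ → romgemdeztovod.
Rule 3 (nasal place assimilation): no segment meets the environment; /romgemdeztovod/ is unchanged.
Rule 4 (regressive voicing assimilation): /z/ precedes the voiceless obstruent /t/, so it devoices to [s] by assimilation. /romgemdeztovod/ → romgemdestovod.
Rule 5 (final devoicing): /d/ is a voiced stop in word-final position, so it devoices to [t]. /romgemdestovod/ → romgemdestovot.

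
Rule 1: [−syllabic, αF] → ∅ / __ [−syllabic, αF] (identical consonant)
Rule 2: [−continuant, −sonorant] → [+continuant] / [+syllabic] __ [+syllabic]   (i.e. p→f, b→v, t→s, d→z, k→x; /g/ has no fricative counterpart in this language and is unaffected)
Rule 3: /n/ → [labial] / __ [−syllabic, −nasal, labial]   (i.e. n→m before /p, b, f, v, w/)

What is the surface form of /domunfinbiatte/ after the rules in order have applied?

Rule 1 (degemination): /tt/ is a geminate; the first /t/ deletes. /domunfinbiatte/ → domunfinbiate.
Rule 2 (intervocalic spirantization): /t/ is a stop between vowels /a/ and /e/, so it spirantizes to the fricative [s]. /domunfinbiate/ → domunfinbiase.
Rule 3 (nasal place assimilation): /n/ precedes the labial consonant /f/, so it assimilates in place to [m]. /n/ precedes the labial consonant /b/, so it assimilates in place to [m]. /domunfinbiase/ → domumfimbiase.

domumfimbiase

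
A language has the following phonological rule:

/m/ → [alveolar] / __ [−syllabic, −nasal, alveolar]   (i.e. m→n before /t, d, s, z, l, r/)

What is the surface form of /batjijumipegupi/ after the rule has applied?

No segment of /batjijumipegupi/ meets the structural description of the rule, so the form surfaces unchanged.

batjijumipegupi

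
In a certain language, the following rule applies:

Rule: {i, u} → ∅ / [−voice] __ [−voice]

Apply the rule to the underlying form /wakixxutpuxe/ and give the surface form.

/i/ is a high vowel flanked by voiceless consonants /k/ and /x/, so it deletes.
/u/ is a high vowel flanked by voiceless consonants /x/ and /t/, so it deletes.
/u/ is a high vowel flanked by voiceless consonants /p/ and /x/, so it deletes.
Surface form: [wakxxtpxe].

wakxxtpxe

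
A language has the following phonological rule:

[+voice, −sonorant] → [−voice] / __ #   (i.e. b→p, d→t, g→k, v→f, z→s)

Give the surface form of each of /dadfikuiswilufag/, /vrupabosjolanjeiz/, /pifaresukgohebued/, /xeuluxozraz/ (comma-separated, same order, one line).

dadfikuiswilufak, vrupabosjolanjeis, pifaresukgohebuet, xeuluxozras

/dadfikuiswilufag/: /g/ is a voiced obstruent in word-final position, so it devoices to [k]. → [dadfikuiswilufak].
/vrupabosjolanjeiz/: /z/ is a voiced obstruent in word-final position, so it devoices to [s]. → [vrupabosjolanjeis].
/pifaresukgohebued/: /d/ is a voiced obstruent in word-final position, so it devoices to [t]. → [pifaresukgohebuet].
/xeuluxozraz/: /z/ is a voiced obstruent in word-final position, so it devoices to [s]. → [xeuluxozras].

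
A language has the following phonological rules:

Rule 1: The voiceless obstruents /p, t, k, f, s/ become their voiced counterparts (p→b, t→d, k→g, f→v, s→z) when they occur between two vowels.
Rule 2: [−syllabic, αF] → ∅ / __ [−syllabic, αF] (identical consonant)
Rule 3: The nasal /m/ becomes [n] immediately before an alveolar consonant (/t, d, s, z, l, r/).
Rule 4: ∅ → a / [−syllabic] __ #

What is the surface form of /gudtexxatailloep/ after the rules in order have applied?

gudtexadailoepa

Rule 1 (intervocalic voicing): /t/ is a voiceless obstruent between vowels /a/ and /a/, so it voices to [d]. /gudtexxatailloep/ → gudtexxadailloep.
Rule 2 (degemination): /xx/ is a geminate; the first /x/ deletes. /ll/ is a geminate; the first /l/ deletes. /gudtexxadailloep/ → gudtexadailoep.
Rule 3 (nasal place assimilation): no segment meets the environment; /gudtexadailoep/ is unchanged.
Rule 4 (final a-epenthesis): the form ends in the consonant /p/, so [a] is inserted word-finally. /gudtexadailoep/ → gudtexadailoepa.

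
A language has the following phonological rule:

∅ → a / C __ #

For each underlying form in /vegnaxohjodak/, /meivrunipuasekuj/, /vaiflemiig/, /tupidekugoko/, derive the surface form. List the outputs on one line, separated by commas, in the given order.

/vegnaxohjodak/: the form ends in the consonant /k/, so [a] is inserted word-finally. → [vegnaxohjodaka].
/meivrunipuasekuj/: the form ends in the consonant /j/, so [a] is inserted word-finally. → [meivrunipuasekuja].
/vaiflemiig/: the form ends in the consonant /g/, so [a] is inserted word-finally. → [vaiflemiiga].
/tupidekugoko/: the rule's environment is not met; surfaces unchanged as [tupidekugoko].

vegnaxohjodaka, meivrunipuasekuja, vaiflemiiga, tupidekugoko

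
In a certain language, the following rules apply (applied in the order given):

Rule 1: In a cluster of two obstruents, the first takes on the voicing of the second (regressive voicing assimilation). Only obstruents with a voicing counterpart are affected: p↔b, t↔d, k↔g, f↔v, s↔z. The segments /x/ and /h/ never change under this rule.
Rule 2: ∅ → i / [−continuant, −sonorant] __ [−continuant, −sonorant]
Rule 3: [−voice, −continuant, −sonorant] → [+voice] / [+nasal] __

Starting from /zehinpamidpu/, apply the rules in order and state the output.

zehinbamitipu

Rule 1 (regressive voicing assimilation): /d/ precedes the voiceless obstruent /p/, so it devoices to [t] by assimilation. /zehinpamidpu/ → zehinpamitpu.
Rule 2 (stop-cluster i-epenthesis): /t/ and /p/ form a stop–stop cluster, so [i] is inserted between them. /zehinpamitpu/ → zehinpamitipu.
Rule 3 (post-nasal voicing): /p/ is a voiceless stop immediately after the nasal /n/, so it voices to [b]. /zehinpamitipu/ → zehinbamitipu.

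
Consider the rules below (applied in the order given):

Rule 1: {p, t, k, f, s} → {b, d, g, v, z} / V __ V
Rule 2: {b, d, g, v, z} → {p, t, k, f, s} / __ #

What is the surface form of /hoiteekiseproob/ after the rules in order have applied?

hoideegizeproop

Rule 1 (intervocalic voicing): /t/ is a voiceless obstruent between vowels /i/ and /e/, so it voices to [d]. /k/ is a voiceless obstruent between vowels /e/ and /i/, so it voices to [g]. /s/ is a voiceless obstruent between vowels /i/ and /e/, so it voices to [z]. /hoiteekiseproob/ → hoideegizeproob.
Rule 2 (final devoicing): /b/ is a voiced obstruent in word-final position, so it devoices to [p]. /hoideegizeproob/ → hoideegizeproop.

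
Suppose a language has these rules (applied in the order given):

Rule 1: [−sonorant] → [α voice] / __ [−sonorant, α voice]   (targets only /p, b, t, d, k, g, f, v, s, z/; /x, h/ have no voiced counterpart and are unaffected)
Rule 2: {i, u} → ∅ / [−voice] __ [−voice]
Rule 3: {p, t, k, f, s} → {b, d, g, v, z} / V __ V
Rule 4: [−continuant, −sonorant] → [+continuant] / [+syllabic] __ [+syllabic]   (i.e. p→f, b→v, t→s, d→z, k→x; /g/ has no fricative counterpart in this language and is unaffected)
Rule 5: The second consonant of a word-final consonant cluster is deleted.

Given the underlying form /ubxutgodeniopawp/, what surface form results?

upxudgozeniovaw

Rule 1 (regressive voicing assimilation): /b/ precedes the voiceless obstruent /x/, so it devoices to [p] by assimilation. /t/ precedes the voiced obstruent /g/, so it voices to [d] by assimilation. /ubxutgodeniopawp/ → upxudgodeniopawp.
Rule 2 (high vowel syncope): no segment meets the environment; /upxudgodeniopawp/ is unchanged.
Rule 3 (intervocalic voicing): /p/ is a voiceless obstruent between vowels /o/ and /a/, so it voices to [b]. /upxudgodeniopawp/ → upxudgodeniobawp.
Rule 4 (intervocalic spirantization): /d/ is a stop between vowels /o/ and /e/, so it spirantizes to the fricative [z]. /b/ is a stop between vowels /o/ and /a/, so it spirantizes to the fricative [v]. /upxudgodeniobawp/ → upxudgozeniovawp.
Rule 5 (final cluster simplification): /p/ is the second consonant of a word-final cluster /wp/, so it deletes. /upxudgozeniovawp/ → upxudgozeniovaw.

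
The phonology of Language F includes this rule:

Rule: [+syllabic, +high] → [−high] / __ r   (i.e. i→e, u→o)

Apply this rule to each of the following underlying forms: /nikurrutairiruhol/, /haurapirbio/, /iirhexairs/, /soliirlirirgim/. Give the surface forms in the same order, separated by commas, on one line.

nikorrutaereruhol, haoraperbio, ierhexaers, solierlerergim

/nikurrutairiruhol/: /u/ is a high vowel immediately before /r/, so it lowers to [o]. /i/ is a high vowel immediately before /r/, so it lowers to [e]. /i/ is a high vowel immediately before /r/, so it lowers to [e]. → [nikorrutaereruhol].
/haurapirbio/: /u/ is a high vowel immediately before /r/, so it lowers to [o]. /i/ is a high vowel immediately before /r/, so it lowers to [e]. → [haoraperbio].
/iirhexairs/: /i/ is a high vowel immediately before /r/, so it lowers to [e]. /i/ is a high vowel immediately before /r/, so it lowers to [e]. → [ierhexaers].
/soliirlirirgim/: /i/ is a high vowel immediately before /r/, so it lowers to [e]. /i/ is a high vowel immediately before /r/, so it lowers to [e]. /i/ is a high vowel immediately before /r/, so it lowers to [e]. → [solierlerergim].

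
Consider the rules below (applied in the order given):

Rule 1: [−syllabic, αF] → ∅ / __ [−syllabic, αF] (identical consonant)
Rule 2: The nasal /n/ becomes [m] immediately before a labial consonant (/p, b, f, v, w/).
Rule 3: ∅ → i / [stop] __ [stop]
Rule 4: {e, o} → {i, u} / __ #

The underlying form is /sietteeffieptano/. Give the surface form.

Rule 1 (degemination): /tt/ is a geminate; the first /t/ deletes. /ff/ is a geminate; the first /f/ deletes. /sietteeffieptano/ → sieteefieptano.
Rule 2 (nasal place assimilation): no segment meets the environment; /sieteefieptano/ is unchanged.
Rule 3 (stop-cluster i-epenthesis): /p/ and /t/ form a stop–stop cluster, so [i] is inserted between them. /sieteefieptano/ → sieteefiepitano.
Rule 4 (final vowel raising): /o/ is a mid vowel in word-final position, so it raises to [u]. /sieteefiepitano/ → sieteefiepitanu.

sieteefiepitanu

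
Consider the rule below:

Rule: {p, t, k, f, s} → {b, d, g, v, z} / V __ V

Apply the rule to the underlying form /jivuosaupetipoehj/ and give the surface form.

jivuozaubediboehj

/s/ is a voiceless obstruent between vowels /o/ and /a/, so it voices to [z].
/p/ is a voiceless obstruent between vowels /u/ and /e/, so it voices to [b].
/t/ is a voiceless obstruent between vowels /e/ and /i/, so it voices to [d].
/p/ is a voiceless obstruent between vowels /i/ and /o/, so it voices to [b].
Surface form: [jivuozaubediboehj].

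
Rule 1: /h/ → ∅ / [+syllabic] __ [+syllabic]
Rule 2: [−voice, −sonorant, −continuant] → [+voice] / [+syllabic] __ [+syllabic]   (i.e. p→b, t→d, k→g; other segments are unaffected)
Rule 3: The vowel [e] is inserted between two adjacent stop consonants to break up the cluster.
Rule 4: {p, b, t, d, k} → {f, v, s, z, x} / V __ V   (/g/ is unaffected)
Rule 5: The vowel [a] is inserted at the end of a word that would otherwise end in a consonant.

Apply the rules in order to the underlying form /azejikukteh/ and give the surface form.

Rule 1 (intervocalic h-deletion): no segment meets the environment; /azejikukteh/ is unchanged.
Rule 2 (intervocalic voicing): /k/ is a voiceless stop between vowels /i/ and /u/, so it voices to [g]. /azejikukteh/ → azejigukteh.
Rule 3 (stop-cluster e-epenthesis): /k/ and /t/ form a stop–stop cluster, so [e] is inserted between them. /azejigukteh/ → azejiguketeh.
Rule 4 (intervocalic spirantization): /k/ is a stop between vowels /u/ and /e/, so it spirantizes to the fricative [x]. /t/ is a stop between vowels /e/ and /e/, so it spirantizes to the fricative [s]. /azejiguketeh/ → azejiguxeseh.
Rule 5 (final a-epenthesis): the form ends in the consonant /h/, so [a] is inserted word-finally. /azejiguxeseh/ → azejiguxeseha.

azejiguxeseha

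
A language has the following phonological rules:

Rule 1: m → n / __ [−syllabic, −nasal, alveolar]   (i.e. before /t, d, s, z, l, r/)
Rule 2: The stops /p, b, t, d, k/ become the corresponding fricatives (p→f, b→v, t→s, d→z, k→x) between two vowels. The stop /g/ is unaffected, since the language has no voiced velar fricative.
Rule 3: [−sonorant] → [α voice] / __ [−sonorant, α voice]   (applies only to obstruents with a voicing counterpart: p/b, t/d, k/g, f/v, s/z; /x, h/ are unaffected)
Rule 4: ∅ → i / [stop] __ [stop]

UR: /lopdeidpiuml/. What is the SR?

Rule 1 (nasal place assimilation): /m/ precedes the alveolar consonant /l/, so it assimilates in place to [n]. /lopdeidpiuml/ → lopdeidpiunl.
Rule 2 (intervocalic spirantization): no segment meets the environment; /lopdeidpiunl/ is unchanged.
Rule 3 (regressive voicing assimilation): /p/ precedes the voiced obstruent /d/, so it voices to [b] by assimilation. /d/ precedes the voiceless obstruent /p/, so it devoices to [t] by assimilation. /lopdeidpiunl/ → lobdeitpiunl.
Rule 4 (stop-cluster i-epenthesis): /b/ and /d/ form a stop–stop cluster, so [i] is inserted between them. /t/ and /p/ form a stop–stop cluster, so [i] is inserted between them. /lobdeitpiunl/ → lobideitipiunl.

lobideitipiunl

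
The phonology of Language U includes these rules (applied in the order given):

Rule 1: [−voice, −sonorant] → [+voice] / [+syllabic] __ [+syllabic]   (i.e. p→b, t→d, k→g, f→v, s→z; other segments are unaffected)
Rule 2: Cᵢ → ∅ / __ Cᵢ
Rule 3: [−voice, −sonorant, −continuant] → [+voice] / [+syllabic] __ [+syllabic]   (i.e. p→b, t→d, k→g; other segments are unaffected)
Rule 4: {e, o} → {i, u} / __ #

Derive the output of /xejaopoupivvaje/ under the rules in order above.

xejaoboubivaji

Rule 1 (intervocalic voicing): /p/ is a voiceless obstruent between vowels /o/ and /o/, so it voices to [b]. /p/ is a voiceless obstruent between vowels /u/ and /i/, so it voices to [b]. /xejaopoupivvaje/ → xejaoboubivvaje.
Rule 2 (degemination): /vv/ is a geminate; the first /v/ deletes. /xejaoboubivvaje/ → xejaoboubivaje.
Rule 3 (intervocalic voicing): no segment meets the environment; /xejaoboubivaje/ is unchanged.
Rule 4 (final vowel raising): /e/ is a mid vowel in word-final position, so it raises to [i]. /xejaoboubivaje/ → xejaoboubivaji.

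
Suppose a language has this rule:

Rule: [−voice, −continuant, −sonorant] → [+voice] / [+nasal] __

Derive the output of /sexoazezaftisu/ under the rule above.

No segment of /sexoazezaftisu/ meets the structural description of the rule, so the form surfaces unchanged.

sexoazezaftisu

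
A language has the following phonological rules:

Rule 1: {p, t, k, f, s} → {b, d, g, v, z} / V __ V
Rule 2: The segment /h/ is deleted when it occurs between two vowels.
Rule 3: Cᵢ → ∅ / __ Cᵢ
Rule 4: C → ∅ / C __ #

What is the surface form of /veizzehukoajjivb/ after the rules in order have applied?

Rule 1 (intervocalic voicing): /k/ is a voiceless obstruent between vowels /u/ and /o/, so it voices to [g]. /veizzehukoajjivb/ → veizzehugoajjivb.
Rule 2 (intervocalic h-deletion): /h/ occurs between vowels /e/ and /u/, so it deletes. /veizzehugoajjivb/ → veizzeugoajjivb.
Rule 3 (degemination): /zz/ is a geminate; the first /z/ deletes. /jj/ is a geminate; the first /j/ deletes. /veizzeugoajjivb/ → veizeugoajivb.
Rule 4 (final cluster simplification): /b/ is the second consonant of a word-final cluster /vb/, so it deletes. /veizeugoajivb/ → veizeugoajiv.

veizeugoajiv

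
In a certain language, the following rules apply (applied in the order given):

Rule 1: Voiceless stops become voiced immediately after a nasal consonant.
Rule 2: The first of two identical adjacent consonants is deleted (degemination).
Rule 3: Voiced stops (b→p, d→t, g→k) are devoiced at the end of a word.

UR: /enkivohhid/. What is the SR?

Rule 1 (post-nasal voicing): /k/ is a voiceless stop immediately after the nasal /n/, so it voices to [g]. /enkivohhid/ → engivohhid.
Rule 2 (degemination): /hh/ is a geminate; the first /h/ deletes. /engivohhid/ → engivohid.
Rule 3 (final devoicing): /d/ is a voiced stop in word-final position, so it devoices to [t]. /engivohid/ → engivohit.

engivohit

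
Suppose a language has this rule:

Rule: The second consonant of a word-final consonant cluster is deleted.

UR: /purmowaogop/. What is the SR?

purmowaogop

No segment of /purmowaogop/ meets the structural description of the rule, so the form surfaces unchanged.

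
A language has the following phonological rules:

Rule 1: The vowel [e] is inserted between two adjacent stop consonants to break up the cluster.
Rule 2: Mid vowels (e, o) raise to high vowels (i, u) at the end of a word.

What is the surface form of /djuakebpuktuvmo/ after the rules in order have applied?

djuakebepuketuvmu

Rule 1 (stop-cluster e-epenthesis): /b/ and /p/ form a stop–stop cluster, so [e] is inserted between them. /k/ and /t/ form a stop–stop cluster, so [e] is inserted between them. /djuakebpuktuvmo/ → djuakebepuketuvmo.
Rule 2 (final vowel raising): /o/ is a mid vowel in word-final position, so it raises to [u]. /djuakebepuketuvmo/ → djuakebepuketuvmu.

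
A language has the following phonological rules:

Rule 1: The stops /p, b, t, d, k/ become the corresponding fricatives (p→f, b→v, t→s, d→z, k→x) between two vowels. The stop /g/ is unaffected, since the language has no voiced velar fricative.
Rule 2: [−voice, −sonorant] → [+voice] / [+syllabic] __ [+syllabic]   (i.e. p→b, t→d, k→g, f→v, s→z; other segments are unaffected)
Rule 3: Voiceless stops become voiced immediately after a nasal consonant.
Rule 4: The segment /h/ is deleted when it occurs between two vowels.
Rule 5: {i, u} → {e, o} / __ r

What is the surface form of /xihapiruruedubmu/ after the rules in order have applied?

Rule 1 (intervocalic spirantization): /p/ is a stop between vowels /a/ and /i/, so it spirantizes to the fricative [f]. /d/ is a stop between vowels /e/ and /u/, so it spirantizes to the fricative [z]. /xihapiruruedubmu/ → xihafiruruezubmu.
Rule 2 (intervocalic voicing): /f/ is a voiceless obstruent between vowels /a/ and /i/, so it voices to [v]. /xihafiruruezubmu/ → xihaviruruezubmu.
Rule 3 (post-nasal voicing): no segment meets the environment; /xihaviruruezubmu/ is unchanged.
Rule 4 (intervocalic h-deletion): /h/ occurs between vowels /i/ and /a/, so it deletes. /xihaviruruezubmu/ → xiaviruruezubmu.
Rule 5 (pre-rhotic lowering): /i/ is a high vowel immediately before /r/, so it lowers to [e]. /u/ is a high vowel immediately before /r/, so it lowers to [o]. /xiaviruruezubmu/ → xiaveroruezubmu.

xiaveroruezubmu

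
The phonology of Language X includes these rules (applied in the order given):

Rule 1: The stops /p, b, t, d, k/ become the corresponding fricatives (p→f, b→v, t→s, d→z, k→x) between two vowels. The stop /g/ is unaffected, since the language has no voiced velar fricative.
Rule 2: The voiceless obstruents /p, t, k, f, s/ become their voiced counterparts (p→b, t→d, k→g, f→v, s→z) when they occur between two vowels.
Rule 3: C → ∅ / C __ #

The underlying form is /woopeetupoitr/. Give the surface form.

wooveezuvoit

Rule 1 (intervocalic spirantization): /p/ is a stop between vowels /o/ and /e/, so it spirantizes to the fricative [f]. /t/ is a stop between vowels /e/ and /u/, so it spirantizes to the fricative [s]. /p/ is a stop between vowels /u/ and /o/, so it spirantizes to the fricative [f]. /woopeetupoitr/ → woofeesufoitr.
Rule 2 (intervocalic voicing): /f/ is a voiceless obstruent between vowels /o/ and /e/, so it voices to [v]. /s/ is a voiceless obstruent between vowels /e/ and /u/, so it voices to [z]. /f/ is a voiceless obstruent between vowels /u/ and /o/, so it voices to [v]. /woofeesufoitr/ → wooveezuvoitr.
Rule 3 (final cluster simplification): /r/ is the second consonant of a word-final cluster /tr/, so it deletes. /wooveezuvoitr/ → wooveezuvoit.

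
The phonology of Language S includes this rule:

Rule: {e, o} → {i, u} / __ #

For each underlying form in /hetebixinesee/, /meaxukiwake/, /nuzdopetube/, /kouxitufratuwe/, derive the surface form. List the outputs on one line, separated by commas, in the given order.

/hetebixinesee/: /e/ is a mid vowel in word-final position, so it raises to [i]. → [hetebixinesei].
/meaxukiwake/: /e/ is a mid vowel in word-final position, so it raises to [i]. → [meaxukiwaki].
/nuzdopetube/: /e/ is a mid vowel in word-final position, so it raises to [i]. → [nuzdopetubi].
/kouxitufratuwe/: /e/ is a mid vowel in word-final position, so it raises to [i]. → [kouxitufratuwi].

hetebixinesei, meaxukiwaki, nuzdopetubi, kouxitufratuwi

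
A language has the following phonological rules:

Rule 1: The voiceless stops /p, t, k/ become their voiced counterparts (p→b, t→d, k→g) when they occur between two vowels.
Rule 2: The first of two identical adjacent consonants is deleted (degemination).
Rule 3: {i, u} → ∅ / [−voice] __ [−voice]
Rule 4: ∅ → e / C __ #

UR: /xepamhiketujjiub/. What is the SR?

Rule 1 (intervocalic voicing): /p/ is a voiceless stop between vowels /e/ and /a/, so it voices to [b]. /k/ is a voiceless stop between vowels /i/ and /e/, so it voices to [g]. /t/ is a voiceless stop between vowels /e/ and /u/, so it voices to [d]. /xepamhiketujjiub/ → xebamhigedujjiub.
Rule 2 (degemination): /jj/ is a geminate; the first /j/ deletes. /xebamhigedujjiub/ → xebamhigedujiub.
Rule 3 (high vowel syncope): no segment meets the environment; /xebamhigedujiub/ is unchanged.
Rule 4 (final e-epenthesis): the form ends in the consonant /b/, so [e] is inserted word-finally. /xebamhigedujiub/ → xebamhigedujiube.

xebamhigedujiube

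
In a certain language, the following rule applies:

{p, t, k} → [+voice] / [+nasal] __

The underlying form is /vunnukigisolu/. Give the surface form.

vunnukigisolu

No segment of /vunnukigisolu/ meets the structural description of the rule, so the form surfaces unchanged.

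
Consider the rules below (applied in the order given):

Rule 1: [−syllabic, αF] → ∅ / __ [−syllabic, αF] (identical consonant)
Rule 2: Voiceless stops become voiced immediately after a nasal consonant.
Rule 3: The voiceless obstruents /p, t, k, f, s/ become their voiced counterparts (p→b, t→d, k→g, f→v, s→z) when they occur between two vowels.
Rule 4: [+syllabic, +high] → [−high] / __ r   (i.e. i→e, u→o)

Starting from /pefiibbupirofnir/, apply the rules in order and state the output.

peviibuberofner

Rule 1 (degemination): /bb/ is a geminate; the first /b/ deletes. /pefiibbupirofnir/ → pefiibupirofnir.
Rule 2 (post-nasal voicing): no segment meets the environment; /pefiibupirofnir/ is unchanged.
Rule 3 (intervocalic voicing): /f/ is a voiceless obstruent between vowels /e/ and /i/, so it voices to [v]. /p/ is a voiceless obstruent between vowels /u/ and /i/, so it voices to [b]. /pefiibupirofnir/ → peviibubirofnir.
Rule 4 (pre-rhotic lowering): /i/ is a high vowel immediately before /r/, so it lowers to [e]. /i/ is a high vowel immediately before /r/, so it lowers to [e]. /peviibubirofnir/ → peviibuberofner.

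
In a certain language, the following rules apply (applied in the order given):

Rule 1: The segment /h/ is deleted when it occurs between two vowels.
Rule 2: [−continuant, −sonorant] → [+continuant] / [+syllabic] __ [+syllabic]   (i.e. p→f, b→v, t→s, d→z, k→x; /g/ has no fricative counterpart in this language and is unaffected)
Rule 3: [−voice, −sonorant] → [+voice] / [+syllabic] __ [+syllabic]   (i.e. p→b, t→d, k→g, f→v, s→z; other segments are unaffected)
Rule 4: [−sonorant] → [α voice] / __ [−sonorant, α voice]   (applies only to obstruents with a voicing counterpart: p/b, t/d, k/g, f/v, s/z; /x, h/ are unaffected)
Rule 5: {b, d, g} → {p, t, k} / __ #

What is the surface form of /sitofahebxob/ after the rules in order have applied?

sizovaepxop

Rule 1 (intervocalic h-deletion): /h/ occurs between vowels /a/ and /e/, so it deletes. /sitofahebxob/ → sitofaebxob.
Rule 2 (intervocalic spirantization): /t/ is a stop between vowels /i/ and /o/, so it spirantizes to the fricative [s]. /sitofaebxob/ → sisofaebxob.
Rule 3 (intervocalic voicing): /s/ is a voiceless obstruent between vowels /i/ and /o/, so it voices to [z]. /f/ is a voiceless obstruent between vowels /o/ and /a/, so it voices to [v]. /sisofaebxob/ → sizovaebxob.
Rule 4 (regressive voicing assimilation): /b/ precedes the voiceless obstruent /x/, so it devoices to [p] by assimilation. /sizovaebxob/ → sizovaepxob.
Rule 5 (final devoicing): /b/ is a voiced stop in word-final position, so it devoices to [p]. /sizovaepxob/ → sizovaepxop.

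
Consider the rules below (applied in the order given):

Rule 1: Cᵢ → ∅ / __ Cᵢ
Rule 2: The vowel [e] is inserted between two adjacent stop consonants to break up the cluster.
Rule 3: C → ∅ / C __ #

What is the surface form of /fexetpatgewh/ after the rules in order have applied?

fexetepategew

Rule 1 (degemination): no segment meets the environment; /fexetpatgewh/ is unchanged.
Rule 2 (stop-cluster e-epenthesis): /t/ and /p/ form a stop–stop cluster, so [e] is inserted between them. /t/ and /g/ form a stop–stop cluster, so [e] is inserted between them. /fexetpatgewh/ → fexetepategewh.
Rule 3 (final cluster simplification): /h/ is the second consonant of a word-final cluster /wh/, so it deletes. /fexetepategewh/ → fexetepategew.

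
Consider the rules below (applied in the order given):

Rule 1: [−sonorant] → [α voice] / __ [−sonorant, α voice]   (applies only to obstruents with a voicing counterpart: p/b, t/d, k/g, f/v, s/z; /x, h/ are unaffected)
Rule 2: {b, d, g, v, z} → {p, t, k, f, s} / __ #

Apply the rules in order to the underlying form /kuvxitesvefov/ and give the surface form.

kufxitezvefof

Rule 1 (regressive voicing assimilation): /v/ precedes the voiceless obstruent /x/, so it devoices to [f] by assimilation. /s/ precedes the voiced obstruent /v/, so it voices to [z] by assimilation. /kuvxitesvefov/ → kufxitezvefov.
Rule 2 (final devoicing): /v/ is a voiced obstruent in word-final position, so it devoices to [f]. /kufxitezvefov/ → kufxitezvefof.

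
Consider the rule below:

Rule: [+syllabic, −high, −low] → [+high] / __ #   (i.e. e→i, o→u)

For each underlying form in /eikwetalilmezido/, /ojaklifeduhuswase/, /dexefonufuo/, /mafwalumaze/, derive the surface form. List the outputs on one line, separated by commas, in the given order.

/eikwetalilmezido/: /o/ is a mid vowel in word-final position, so it raises to [u]. → [eikwetalilmezidu].
/ojaklifeduhuswase/: /e/ is a mid vowel in word-final position, so it raises to [i]. → [ojaklifeduhuswasi].
/dexefonufuo/: /o/ is a mid vowel in word-final position, so it raises to [u]. → [dexefonufuu].
/mafwalumaze/: /e/ is a mid vowel in word-final position, so it raises to [i]. → [mafwalumazi].

eikwetalilmezidu, ojaklifeduhuswasi, dexefonufuu, mafwalumazi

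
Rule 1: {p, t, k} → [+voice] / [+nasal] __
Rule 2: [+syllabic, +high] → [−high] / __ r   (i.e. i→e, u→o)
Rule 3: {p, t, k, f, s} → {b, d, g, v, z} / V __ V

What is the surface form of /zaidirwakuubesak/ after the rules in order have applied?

Rule 1 (post-nasal voicing): no segment meets the environment; /zaidirwakuubesak/ is unchanged.
Rule 2 (pre-rhotic lowering): /i/ is a high vowel immediately before /r/, so it lowers to [e]. /zaidirwakuubesak/ → zaiderwakuubesak.
Rule 3 (intervocalic voicing): /k/ is a voiceless obstruent between vowels /a/ and /u/, so it voices to [g]. /s/ is a voiceless obstruent between vowels /e/ and /a/, so it voices to [z]. /zaiderwakuubesak/ → zaiderwaguubezak.

zaiderwaguubezak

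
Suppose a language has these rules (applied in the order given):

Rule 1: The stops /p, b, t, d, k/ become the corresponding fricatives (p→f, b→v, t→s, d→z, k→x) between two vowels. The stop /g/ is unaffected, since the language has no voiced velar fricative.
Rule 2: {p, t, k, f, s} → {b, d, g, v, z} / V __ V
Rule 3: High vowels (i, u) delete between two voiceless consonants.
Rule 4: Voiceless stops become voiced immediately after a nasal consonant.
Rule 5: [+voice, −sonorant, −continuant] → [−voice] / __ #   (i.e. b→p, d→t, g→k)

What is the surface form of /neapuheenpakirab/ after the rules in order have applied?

Rule 1 (intervocalic spirantization): /p/ is a stop between vowels /a/ and /u/, so it spirantizes to the fricative [f]. /k/ is a stop between vowels /a/ and /i/, so it spirantizes to the fricative [x]. /neapuheenpakirab/ → neafuheenpaxirab.
Rule 2 (intervocalic voicing): /f/ is a voiceless obstruent between vowels /a/ and /u/, so it voices to [v]. /neafuheenpaxirab/ → neavuheenpaxirab.
Rule 3 (high vowel syncope): no segment meets the environment; /neavuheenpaxirab/ is unchanged.
Rule 4 (post-nasal voicing): /p/ is a voiceless stop immediately after the nasal /n/, so it voices to [b]. /neavuheenpaxirab/ → neavuheenbaxirab.
Rule 5 (final devoicing): /b/ is a voiced stop in word-final position, so it devoices to [p]. /neavuheenbaxirab/ → neavuheenbaxirap.

neavuheenbaxirap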